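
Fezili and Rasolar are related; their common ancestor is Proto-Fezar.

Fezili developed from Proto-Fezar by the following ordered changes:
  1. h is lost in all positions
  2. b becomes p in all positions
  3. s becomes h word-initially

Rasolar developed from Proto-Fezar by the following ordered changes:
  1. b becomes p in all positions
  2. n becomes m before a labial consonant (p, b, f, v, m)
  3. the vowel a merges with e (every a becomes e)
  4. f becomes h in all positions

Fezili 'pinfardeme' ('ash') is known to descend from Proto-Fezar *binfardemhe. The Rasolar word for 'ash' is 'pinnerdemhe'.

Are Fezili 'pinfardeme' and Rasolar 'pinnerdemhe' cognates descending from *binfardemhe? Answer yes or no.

no

Derive the expected Rasolar reflex of *binfardemhe:
Rasolar: start from *binfardemhe.
  rule 1 (unconditioned shift): binfardemhe → pinfardemhe
  rule 2 (nasal place assimilation): pinfardemhe → pimfardemhe
  rule 3 (vowel merger): pimfardemhe → pimferdemhe
  rule 4 (unconditioned shift): pimferdemhe → pimherdemhe
  ⇒ Rasolar pimherdemhe
The regular Rasolar reflex would be 'pimherdemhe', but the attested form is 'pinnerdemhe'. The correspondence is irregular, so they are not cognates (the Rasolar form has a different source).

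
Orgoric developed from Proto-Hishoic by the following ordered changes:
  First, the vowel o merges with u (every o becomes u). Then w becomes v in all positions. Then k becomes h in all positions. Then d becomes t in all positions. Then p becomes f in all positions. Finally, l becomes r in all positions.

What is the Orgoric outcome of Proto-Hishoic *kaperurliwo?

Orgoric: start from *kaperurliwo.
  rule 1 (vowel merger): kaperurliwo → kaperurliwu
  rule 2 (unconditioned shift): kaperurliwu → kaperurlivu
  rule 3 (unconditioned shift): kaperurlivu → haperurlivu
  rule 4: no change — haperurlivu
  rule 5 (unconditioned shift): haperurlivu → haferurlivu
  rule 6 (unconditioned shift): haferurlivu → haferurrivu
  ⇒ Orgoric haferurrivu

haferurrivu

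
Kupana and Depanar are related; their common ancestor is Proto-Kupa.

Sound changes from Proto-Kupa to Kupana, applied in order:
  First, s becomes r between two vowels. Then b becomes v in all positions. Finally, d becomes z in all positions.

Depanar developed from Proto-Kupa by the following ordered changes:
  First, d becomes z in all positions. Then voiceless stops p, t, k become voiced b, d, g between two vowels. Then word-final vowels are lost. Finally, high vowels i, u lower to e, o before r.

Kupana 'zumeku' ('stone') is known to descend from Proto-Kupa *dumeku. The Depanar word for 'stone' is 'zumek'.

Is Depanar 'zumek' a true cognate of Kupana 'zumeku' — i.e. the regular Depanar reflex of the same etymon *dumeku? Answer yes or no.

Derive the expected Depanar reflex of *dumeku:
Depanar: start from *dumeku.
  rule 1 (unconditioned shift): dumeku → zumeku
  rule 2 (intervocalic voicing): zumeku → zumegu
  rule 3 (apocope): zumegu → zumeg
  rule 4: no change — zumeg
  ⇒ Depanar zumeg
The regular Depanar reflex would be 'zumeg', but the attested form is 'zumek'. The correspondence is irregular, so they are not cognates (the Depanar form has a different source).

no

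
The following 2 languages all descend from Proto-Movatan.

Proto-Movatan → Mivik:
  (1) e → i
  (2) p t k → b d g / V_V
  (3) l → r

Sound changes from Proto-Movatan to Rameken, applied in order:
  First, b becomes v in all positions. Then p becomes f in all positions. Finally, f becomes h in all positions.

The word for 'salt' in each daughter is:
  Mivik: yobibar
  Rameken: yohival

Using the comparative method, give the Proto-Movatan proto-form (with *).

Position 5: Mivik has b, Rameken has v. Taking the neighbouring segments as reconstructed: Mivik b could go back to *p or *b; Rameken v could go back to *b or *v — the one source consistent with every daughter is *b.
Position 3: Mivik has b, Rameken has h. Taking the neighbouring segments as reconstructed: Mivik b could go back to *p or *b; Rameken h could go back to *p or *f or *h — the one source consistent with every daughter is *p.
Position 7: Mivik has r, Rameken has l. Rameken preserves l here (none of its changes turn any other segment into l), so the proto-segment is *l.
Verify the candidate proto-form against each daughter:
Mivik: *yopibal
  yopibal (rule 1 does not apply)
  yopibal → yobibal   [intervocalic voicing]
  yobibal → yobibar   [unconditioned shift]
  giving Mivik yobibar.
Rameken: *yopibal > yopival > yofival > yohival  (by unconditioned shift, unconditioned shift, unconditioned shift)
*yopibal is the unique common source.

*yopibal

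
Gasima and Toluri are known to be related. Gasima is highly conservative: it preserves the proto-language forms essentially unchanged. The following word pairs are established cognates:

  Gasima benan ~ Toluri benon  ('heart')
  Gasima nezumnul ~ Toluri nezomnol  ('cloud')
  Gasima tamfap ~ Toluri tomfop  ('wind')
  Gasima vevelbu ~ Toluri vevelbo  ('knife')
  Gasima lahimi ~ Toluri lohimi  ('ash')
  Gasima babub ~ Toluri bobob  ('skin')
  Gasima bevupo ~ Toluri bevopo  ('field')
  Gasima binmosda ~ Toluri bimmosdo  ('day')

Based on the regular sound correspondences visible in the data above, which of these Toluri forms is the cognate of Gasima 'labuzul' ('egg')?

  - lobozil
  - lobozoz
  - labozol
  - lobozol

lobozol

babub ~ bobob — Gasima a corresponds to Toluri o after a consonant, before a labial obstruent.
nezumnul ~ nezomnol — Gasima u corresponds to Toluri o after a consonant, before a consonant other than r, m, n, p, b, f, v.
Applying these to Gasima 'labuzul':
  labuzul → lobuzul   (a→o after a consonant, before a labial obstruent)
  lobuzul → lobozul   (u→o after a consonant, before a consonant other than r, m, n, p, b, f, v)
  lobozul → lobozol   (u→o after a consonant, before a consonant other than r, m, n, p, b, f, v)
So the Toluri cognate is 'lobozol'.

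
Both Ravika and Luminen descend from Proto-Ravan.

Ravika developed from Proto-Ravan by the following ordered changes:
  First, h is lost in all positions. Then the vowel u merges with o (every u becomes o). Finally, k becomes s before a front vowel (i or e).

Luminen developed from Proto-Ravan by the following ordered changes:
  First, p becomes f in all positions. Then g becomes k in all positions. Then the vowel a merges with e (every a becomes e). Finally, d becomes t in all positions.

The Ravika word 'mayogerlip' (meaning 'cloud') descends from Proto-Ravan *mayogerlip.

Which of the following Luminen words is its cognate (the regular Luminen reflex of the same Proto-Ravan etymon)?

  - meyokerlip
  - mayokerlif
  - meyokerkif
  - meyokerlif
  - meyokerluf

meyokerlif

Luminen: *mayogerlip
  mayogerlip → mayogerlif   [unconditioned shift]
  mayogerlif → mayokerlif   [unconditioned shift]
  mayokerlif → meyokerlif   [vowel merger]
  meyokerlif (rule 4 does not apply)
  giving Luminen meyokerlif.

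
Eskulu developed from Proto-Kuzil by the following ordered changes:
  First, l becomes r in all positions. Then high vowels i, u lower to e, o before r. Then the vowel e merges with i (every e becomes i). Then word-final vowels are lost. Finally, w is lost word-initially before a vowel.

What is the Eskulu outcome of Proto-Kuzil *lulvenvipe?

Eskulu: *lulvenvipe
  lulvenvipe → rurvenvipe   [unconditioned shift]
  rurvenvipe → rorvenvipe   [pre-rhotic lowering]
  rorvenvipe → rorvinvipi   [vowel merger]
  rorvinvipi → rorvinvip   [apocope]
  rorvinvip (rule 5 does not apply)
  giving Eskulu rorvinvip.

rorvinvip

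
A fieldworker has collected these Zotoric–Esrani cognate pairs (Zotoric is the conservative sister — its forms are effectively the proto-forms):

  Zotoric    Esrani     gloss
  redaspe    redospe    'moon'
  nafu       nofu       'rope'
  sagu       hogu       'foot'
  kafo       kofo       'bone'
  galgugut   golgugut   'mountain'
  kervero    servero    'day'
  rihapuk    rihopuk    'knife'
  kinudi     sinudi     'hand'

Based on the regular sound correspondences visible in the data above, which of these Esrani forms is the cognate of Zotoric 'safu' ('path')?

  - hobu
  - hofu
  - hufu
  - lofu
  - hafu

hofu

sagu ~ hogu — Zotoric s corresponds to Esrani h word-initially before a back vowel.
nafu ~ nofu, kafo ~ kofo — Zotoric a corresponds to Esrani o after a consonant, before a labial obstruent.
Applying these to Zotoric 'safu':
  safu → hafu   (s→h word-initially before a back vowel)
  hafu → hofu   (a→o after a consonant, before a labial obstruent)
So the Esrani cognate is 'hofu'.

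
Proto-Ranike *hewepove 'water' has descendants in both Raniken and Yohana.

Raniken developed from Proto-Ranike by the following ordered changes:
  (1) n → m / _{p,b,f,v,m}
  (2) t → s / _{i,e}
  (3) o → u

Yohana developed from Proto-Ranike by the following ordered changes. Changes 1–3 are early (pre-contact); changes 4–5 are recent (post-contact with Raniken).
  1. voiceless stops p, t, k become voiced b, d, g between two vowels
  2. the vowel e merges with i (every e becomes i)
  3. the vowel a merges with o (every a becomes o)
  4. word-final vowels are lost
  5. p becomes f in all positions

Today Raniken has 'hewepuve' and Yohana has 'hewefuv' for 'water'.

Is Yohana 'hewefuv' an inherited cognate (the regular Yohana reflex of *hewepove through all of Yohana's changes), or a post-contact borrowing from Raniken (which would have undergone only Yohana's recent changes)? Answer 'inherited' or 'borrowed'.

If inherited, *hewepove would pass through all of Yohana's changes:
Yohana: start from *hewepove.
  rule 1 (intervocalic voicing): hewepove → hewebove
  rule 2 (vowel merger): hewebove → hiwibovi
  rule 3: no change — hiwibovi
  rule 4 (apocope): hiwibovi → hiwibov
  rule 5: no change — hiwibov
  ⇒ Yohana hiwibov
If borrowed from Raniken 'hewepuve' after the early changes, it would undergo only the recent ones:
  rule 4 (apocope): hewepuve → hewepuv
  rule 5 (unconditioned shift): hewepuv → hewefuv
  ⇒ as a loan: hewefuv
Yohana 'hewefuv' matches the loan outcome 'hewefuv', not the inherited 'hiwibov' — it skipped the early Yohana changes, so it was borrowed from Raniken.

borrowed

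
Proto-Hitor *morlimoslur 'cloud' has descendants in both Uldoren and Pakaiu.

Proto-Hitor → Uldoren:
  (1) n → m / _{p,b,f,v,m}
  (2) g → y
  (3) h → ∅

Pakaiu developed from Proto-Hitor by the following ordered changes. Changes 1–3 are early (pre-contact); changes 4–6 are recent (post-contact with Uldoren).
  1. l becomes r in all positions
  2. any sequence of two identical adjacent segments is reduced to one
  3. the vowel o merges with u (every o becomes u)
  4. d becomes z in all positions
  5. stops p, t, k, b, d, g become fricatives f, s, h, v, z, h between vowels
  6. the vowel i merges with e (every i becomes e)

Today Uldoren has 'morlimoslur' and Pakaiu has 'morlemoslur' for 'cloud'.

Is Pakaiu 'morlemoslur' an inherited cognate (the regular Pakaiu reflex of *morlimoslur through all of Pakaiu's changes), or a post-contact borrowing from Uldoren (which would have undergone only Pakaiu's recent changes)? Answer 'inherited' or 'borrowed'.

If inherited, *morlimoslur would pass through all of Pakaiu's changes:
Pakaiu: *morlimoslur
  morlimoslur → morrimosrur   [unconditioned shift]
  morrimosrur → morimosrur   [degemination]
  morimosrur → murimusrur   [vowel merger]
  murimusrur (rule 4 does not apply)
  murimusrur (rule 5 does not apply)
  murimusrur → muremusrur   [vowel merger]
  giving Pakaiu muremusrur.
If borrowed from Uldoren 'morlimoslur' after the early changes, it would undergo only the recent ones:
  rule 4 (unconditioned shift): no change (morlimoslur)
  rule 5 (intervocalic lenition): no change (morlimoslur)
  rule 6 (vowel merger): morlimoslur → morlemoslur
  ⇒ as a loan: morlemoslur
Pakaiu 'morlemoslur' matches the loan outcome 'morlemoslur', not the inherited 'muremusrur' — it skipped the early Pakaiu changes, so it was borrowed from Uldoren.

borrowed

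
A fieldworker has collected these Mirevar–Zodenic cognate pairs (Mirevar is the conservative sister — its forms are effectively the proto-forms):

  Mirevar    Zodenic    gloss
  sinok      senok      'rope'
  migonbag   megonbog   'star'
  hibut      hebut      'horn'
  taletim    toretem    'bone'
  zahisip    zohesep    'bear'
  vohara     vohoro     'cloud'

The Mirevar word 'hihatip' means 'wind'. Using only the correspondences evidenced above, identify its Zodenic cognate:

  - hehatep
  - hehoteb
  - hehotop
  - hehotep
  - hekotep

migonbag ~ megonbog, zahisip ~ zohesep — Mirevar i corresponds to Zodenic e after a consonant, before a consonant other than r, m, n, p, b, f, v.
migonbag ~ megonbog, taletim ~ toretem — Mirevar a corresponds to Zodenic o after a consonant, before a consonant other than r, m, n, p, b, f, v.
zahisip ~ zohesep — Mirevar i corresponds to Zodenic e after a consonant, before a labial obstruent.
Applying these to Mirevar 'hihatip':
  hihatip → hehatip   (i→e after a consonant, before a consonant other than r, m, n, p, b, f, v)
  hehatip → hehotip   (a→o after a consonant, before a consonant other than r, m, n, p, b, f, v)
  hehotip → hehotep   (i→e after a consonant, before a labial obstruent)
So the Zodenic cognate is 'hehotep'.

hehotep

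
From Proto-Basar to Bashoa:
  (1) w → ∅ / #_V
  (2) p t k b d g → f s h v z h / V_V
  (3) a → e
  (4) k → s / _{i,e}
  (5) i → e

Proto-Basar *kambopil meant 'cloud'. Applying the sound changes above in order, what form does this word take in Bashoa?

Bashoa: *kambopil > kambofil > kembofil > sembofil > sembofel  (by intervocalic lenition, vowel merger, palatalisation, vowel merger)

sembofel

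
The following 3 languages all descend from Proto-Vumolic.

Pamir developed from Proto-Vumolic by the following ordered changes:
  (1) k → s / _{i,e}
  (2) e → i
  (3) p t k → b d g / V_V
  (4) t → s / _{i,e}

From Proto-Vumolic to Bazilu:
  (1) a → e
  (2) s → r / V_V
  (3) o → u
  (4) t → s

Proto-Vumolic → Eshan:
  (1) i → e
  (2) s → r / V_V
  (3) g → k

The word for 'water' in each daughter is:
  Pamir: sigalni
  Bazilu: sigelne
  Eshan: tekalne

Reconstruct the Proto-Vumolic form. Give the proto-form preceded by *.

*tigalne

Position 2: Pamir has i, Bazilu has i, Eshan has e. Bazilu preserves i here (none of its changes turn any other segment into i), so the proto-segment is *i.
Position 3: Pamir has g, Bazilu has g, Eshan has k. Bazilu preserves g here (none of its changes turn any other segment into g), so the proto-segment is *g.
This points to *tigalne. Verify forward in each daughter:
Pamir: start from *tigalne.
  rule 1: no change — tigalne
  rule 2 (vowel merger): tigalne → tigalni
  rule 3: no change — tigalni
  rule 4 (palatalisation): tigalni → sigalni
  ⇒ Pamir sigalni
Bazilu: *tigalne > tigelne > sigelne  (by vowel merger, unconditioned shift)
Eshan: start from *tigalne.
  rule 1 (vowel merger): tigalne → tegalne
  rule 2: no change — tegalne
  rule 3 (unconditioned shift): tegalne → tekalne
  ⇒ Eshan tekalne
*tigalne is the unique common source.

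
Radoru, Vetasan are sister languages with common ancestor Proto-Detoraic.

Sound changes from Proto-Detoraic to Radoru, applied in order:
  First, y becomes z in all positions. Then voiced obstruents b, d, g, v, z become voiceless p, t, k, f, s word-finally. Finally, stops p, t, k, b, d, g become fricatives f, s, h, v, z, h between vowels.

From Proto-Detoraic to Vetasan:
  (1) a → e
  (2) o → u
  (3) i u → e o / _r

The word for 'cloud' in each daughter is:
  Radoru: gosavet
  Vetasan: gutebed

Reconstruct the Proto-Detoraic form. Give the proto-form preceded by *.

Position 7: Radoru has t, Vetasan has d. Vetasan preserves d here (none of its changes turn any other segment into d), so the proto-segment is *d.
Position 4: Radoru has a, Vetasan has e. Radoru preserves a here (none of its changes turn any other segment into a), so the proto-segment is *a.
Position 2: Radoru has o, Vetasan has u. Radoru preserves o here (none of its changes turn any other segment into o), so the proto-segment is *o.
This points to *gotabed. Verify forward in each daughter:
Radoru: *gotabed > gotabet > gosavet  (by final devoicing, intervocalic lenition)
Vetasan: *gotabed
  gotabed → gotebed   [vowel merger]
  gotebed → gutebed   [vowel merger]
  gutebed (rule 3 does not apply)
  giving Vetasan gutebed.
Only *gotabed yields all of Radoru gosavet, Vetasan gutebed.

*gotabed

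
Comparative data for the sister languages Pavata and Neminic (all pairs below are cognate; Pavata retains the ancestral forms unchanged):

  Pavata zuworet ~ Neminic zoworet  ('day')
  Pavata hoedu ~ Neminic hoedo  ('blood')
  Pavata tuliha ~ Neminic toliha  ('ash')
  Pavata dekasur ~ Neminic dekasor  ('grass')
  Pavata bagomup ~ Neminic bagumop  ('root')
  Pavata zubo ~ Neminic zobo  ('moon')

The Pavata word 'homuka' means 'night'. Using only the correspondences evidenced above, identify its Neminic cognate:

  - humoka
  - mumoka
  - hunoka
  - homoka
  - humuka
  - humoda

humoka

bagomup ~ bagumop — Pavata o corresponds to Neminic u after a consonant, before a nasal.
zuworet ~ zoworet, tuliha ~ toliha — Pavata u corresponds to Neminic o after a consonant, before a consonant other than r, m, n, p, b, f, v.
Applying these to Pavata 'homuka':
  homuka → humuka   (o→u after a consonant, before a nasal)
  humuka → humoka   (u→o after a consonant, before a consonant other than r, m, n, p, b, f, v)
So the Neminic cognate is 'humoka'.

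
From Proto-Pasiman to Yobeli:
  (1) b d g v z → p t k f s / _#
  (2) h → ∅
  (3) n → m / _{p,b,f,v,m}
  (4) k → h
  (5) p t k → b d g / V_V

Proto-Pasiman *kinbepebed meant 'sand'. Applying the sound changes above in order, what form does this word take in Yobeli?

himbebebet

Yobeli: start from *kinbepebed.
  rule 1 (final devoicing): kinbepebed → kinbepebet
  rule 2: no change — kinbepebet
  rule 3 (nasal place assimilation): kinbepebet → kimbepebet
  rule 4 (unconditioned shift): kimbepebet → himbepebet
  rule 5 (intervocalic voicing): himbepebet → himbebebet
  ⇒ Yobeli himbebebet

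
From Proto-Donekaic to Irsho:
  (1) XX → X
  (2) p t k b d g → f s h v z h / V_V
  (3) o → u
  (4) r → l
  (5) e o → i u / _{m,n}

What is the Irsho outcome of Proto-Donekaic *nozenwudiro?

Irsho: start from *nozenwudiro.
  rule 1: no change — nozenwudiro
  rule 2 (intervocalic lenition): nozenwudiro → nozenwuziro
  rule 3 (vowel merger): nozenwuziro → nuzenwuziru
  rule 4 (unconditioned shift): nuzenwuziru → nuzenwuzilu
  rule 5 (pre-nasal raising): nuzenwuzilu → nuzinwuzilu
  ⇒ Irsho nuzinwuzilu

nuzinwuzilu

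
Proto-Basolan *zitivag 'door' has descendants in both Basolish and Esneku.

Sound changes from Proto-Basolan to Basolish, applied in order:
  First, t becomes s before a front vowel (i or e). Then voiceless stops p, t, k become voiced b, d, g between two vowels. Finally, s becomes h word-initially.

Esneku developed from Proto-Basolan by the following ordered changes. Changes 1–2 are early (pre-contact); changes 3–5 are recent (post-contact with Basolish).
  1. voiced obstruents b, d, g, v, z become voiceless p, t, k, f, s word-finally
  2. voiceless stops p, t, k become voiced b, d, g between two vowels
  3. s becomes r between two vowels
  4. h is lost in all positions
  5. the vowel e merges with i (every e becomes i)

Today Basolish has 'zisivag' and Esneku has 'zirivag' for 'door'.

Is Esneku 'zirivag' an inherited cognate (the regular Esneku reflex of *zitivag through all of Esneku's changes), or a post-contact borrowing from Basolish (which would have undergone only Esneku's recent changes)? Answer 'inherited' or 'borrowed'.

If inherited, *zitivag would pass through all of Esneku's changes:
Esneku: *zitivag > zitivak > zidivak  (by final devoicing, intervocalic voicing)
If borrowed from Basolish 'zisivag' after the early changes, it would undergo only the recent ones:
  rule 3 (rhotacism): zisivag → zirivag
  rule 4 (h-loss): no change (zirivag)
  rule 5 (vowel merger): no change (zirivag)
  ⇒ as a loan: zirivag
Esneku 'zirivag' matches the loan outcome 'zirivag', not the inherited 'zidivak' — it skipped the early Esneku changes, so it was borrowed from Basolish.

borrowed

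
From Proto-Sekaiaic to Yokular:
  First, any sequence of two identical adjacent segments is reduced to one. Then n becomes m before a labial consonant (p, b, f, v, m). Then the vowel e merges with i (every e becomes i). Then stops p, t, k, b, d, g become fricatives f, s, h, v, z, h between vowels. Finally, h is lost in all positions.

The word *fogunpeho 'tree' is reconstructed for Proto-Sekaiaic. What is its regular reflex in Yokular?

Yokular: start from *fogunpeho.
  rule 1: no change — fogunpeho
  rule 2 (nasal place assimilation): fogunpeho → fogumpeho
  rule 3 (vowel merger): fogumpeho → fogumpiho
  rule 4 (intervocalic lenition): fogumpiho → fohumpiho
  rule 5 (h-loss): fohumpiho → foumpio
  ⇒ Yokular foumpio

foumpio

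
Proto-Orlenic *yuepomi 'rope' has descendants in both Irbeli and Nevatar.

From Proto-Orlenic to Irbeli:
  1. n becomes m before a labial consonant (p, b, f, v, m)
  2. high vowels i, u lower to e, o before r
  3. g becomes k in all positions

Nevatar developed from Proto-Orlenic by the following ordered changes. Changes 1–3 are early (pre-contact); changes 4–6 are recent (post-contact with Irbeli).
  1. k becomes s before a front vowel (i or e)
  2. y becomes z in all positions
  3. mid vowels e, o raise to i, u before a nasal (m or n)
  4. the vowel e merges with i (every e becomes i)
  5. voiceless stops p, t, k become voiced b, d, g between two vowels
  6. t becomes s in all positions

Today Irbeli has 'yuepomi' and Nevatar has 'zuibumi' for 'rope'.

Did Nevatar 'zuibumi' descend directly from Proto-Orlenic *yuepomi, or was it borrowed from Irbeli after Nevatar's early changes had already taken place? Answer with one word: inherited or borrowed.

If inherited, *yuepomi would pass through all of Nevatar's changes:
Nevatar: *yuepomi
  yuepomi (rule 1 does not apply)
  yuepomi → zuepomi   [unconditioned shift]
  zuepomi → zuepumi   [pre-nasal raising]
  zuepumi → zuipumi   [vowel merger]
  zuipumi → zuibumi   [intervocalic voicing]
  zuibumi (rule 6 does not apply)
  giving Nevatar zuibumi.
If borrowed from Irbeli 'yuepomi' after the early changes, it would undergo only the recent ones:
  rule 4 (vowel merger): yuepomi → yuipomi
  rule 5 (intervocalic voicing): yuipomi → yuibomi
  rule 6 (unconditioned shift): no change (yuibomi)
  ⇒ as a loan: yuibomi
Nevatar 'zuibumi' matches the inherited outcome exactly, so it is an inherited cognate, not a loan.

inherited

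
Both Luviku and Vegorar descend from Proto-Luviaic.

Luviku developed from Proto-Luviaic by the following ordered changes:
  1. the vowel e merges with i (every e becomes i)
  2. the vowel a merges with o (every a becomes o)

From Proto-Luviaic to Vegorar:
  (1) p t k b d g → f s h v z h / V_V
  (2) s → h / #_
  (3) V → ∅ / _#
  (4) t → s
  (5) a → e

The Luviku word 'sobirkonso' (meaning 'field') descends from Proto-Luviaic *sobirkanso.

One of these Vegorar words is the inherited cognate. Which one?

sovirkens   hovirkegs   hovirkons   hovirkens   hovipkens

hovirkens

Vegorar: *sobirkanso
  sobirkanso → sovirkanso   [intervocalic lenition]
  sovirkanso → hovirkanso   [debuccalisation]
  hovirkanso → hovirkans   [apocope]
  hovirkans (rule 4 does not apply)
  hovirkans → hovirkens   [vowel merger]
  giving Vegorar hovirkens.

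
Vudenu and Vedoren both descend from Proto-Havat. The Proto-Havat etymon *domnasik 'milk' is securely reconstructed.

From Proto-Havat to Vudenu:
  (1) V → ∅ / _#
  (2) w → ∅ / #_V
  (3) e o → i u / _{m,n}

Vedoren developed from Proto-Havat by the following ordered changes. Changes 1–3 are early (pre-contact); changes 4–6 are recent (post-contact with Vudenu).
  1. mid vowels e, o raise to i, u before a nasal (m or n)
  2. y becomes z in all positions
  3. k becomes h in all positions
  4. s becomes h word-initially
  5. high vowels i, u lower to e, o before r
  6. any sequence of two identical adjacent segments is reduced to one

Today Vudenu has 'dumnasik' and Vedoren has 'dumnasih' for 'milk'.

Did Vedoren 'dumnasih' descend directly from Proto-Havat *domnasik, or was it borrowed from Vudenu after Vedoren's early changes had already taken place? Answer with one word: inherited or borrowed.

If inherited, *domnasik would pass through all of Vedoren's changes:
Vedoren: *domnasik > dumnasik > dumnasih  (by pre-nasal raising, unconditioned shift)
If borrowed from Vudenu 'dumnasik' after the early changes, it would undergo only the recent ones:
  rule 4 (debuccalisation): no change (dumnasik)
  rule 5 (pre-rhotic lowering): no change (dumnasik)
  rule 6 (degemination): no change (dumnasik)
  ⇒ as a loan: dumnasik
Vedoren 'dumnasih' matches the inherited outcome exactly, so it is an inherited cognate, not a loan.

inherited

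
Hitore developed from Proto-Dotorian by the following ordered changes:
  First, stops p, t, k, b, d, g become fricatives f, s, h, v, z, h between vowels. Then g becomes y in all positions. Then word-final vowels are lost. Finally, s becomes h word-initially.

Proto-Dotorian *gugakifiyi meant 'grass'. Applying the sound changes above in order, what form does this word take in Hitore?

Hitore: *gugakifiyi > guhahifiyi > yuhahifiyi > yuhahifiy  (by intervocalic lenition, unconditioned shift, apocope)

yuhahifiy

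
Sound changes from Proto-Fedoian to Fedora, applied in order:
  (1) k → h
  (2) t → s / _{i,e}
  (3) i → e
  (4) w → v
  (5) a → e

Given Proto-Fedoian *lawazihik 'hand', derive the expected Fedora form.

Fedora: *lawazihik > lawazihih > lawazeheh > lavazeheh > levezeheh  (by unconditioned shift, vowel merger, unconditioned shift, vowel merger)

levezeheh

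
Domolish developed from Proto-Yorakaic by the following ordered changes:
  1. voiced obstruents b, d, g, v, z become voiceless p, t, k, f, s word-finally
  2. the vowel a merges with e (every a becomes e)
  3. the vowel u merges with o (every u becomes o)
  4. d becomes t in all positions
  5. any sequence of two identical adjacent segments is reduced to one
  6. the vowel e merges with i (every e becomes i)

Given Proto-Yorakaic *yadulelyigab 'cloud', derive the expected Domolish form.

Domolish: *yadulelyigab > yadulelyigap > yedulelyigep > yedolelyigep > yetolelyigep > yitolilyigip  (by final devoicing, vowel merger, vowel merger, unconditioned shift, vowel merger)

yitolilyigip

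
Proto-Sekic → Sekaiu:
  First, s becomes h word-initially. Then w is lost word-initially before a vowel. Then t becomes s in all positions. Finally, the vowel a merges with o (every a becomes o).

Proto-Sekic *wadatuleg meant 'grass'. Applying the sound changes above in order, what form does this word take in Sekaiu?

Sekaiu: start from *wadatuleg.
  rule 1: no change — wadatuleg
  rule 2 (glide loss): wadatuleg → adatuleg
  rule 3 (unconditioned shift): adatuleg → adasuleg
  rule 4 (vowel merger): adasuleg → odosuleg
  ⇒ Sekaiu odosuleg

odosuleg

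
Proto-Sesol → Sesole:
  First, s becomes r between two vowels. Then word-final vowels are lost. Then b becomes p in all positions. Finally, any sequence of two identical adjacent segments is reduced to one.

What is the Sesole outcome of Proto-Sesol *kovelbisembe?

kovelpiremp

Sesole: start from *kovelbisembe.
  rule 1 (rhotacism): kovelbisembe → kovelbirembe
  rule 2 (apocope): kovelbirembe → kovelbiremb
  rule 3 (unconditioned shift): kovelbiremb → kovelpiremp
  rule 4: no change — kovelpiremp
  ⇒ Sesole kovelpiremp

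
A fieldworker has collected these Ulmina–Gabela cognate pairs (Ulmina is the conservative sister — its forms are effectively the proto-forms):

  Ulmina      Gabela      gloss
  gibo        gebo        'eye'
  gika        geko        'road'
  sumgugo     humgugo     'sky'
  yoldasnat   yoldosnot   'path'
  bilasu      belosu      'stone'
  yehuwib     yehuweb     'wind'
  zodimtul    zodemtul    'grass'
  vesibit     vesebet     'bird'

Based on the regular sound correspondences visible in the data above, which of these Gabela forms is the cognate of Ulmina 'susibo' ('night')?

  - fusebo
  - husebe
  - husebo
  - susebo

sumgugo ~ humgugo — Ulmina s corresponds to Gabela h word-initially before a back vowel.
gibo ~ gebo, yehuwib ~ yehuweb — Ulmina i corresponds to Gabela e after a consonant, before a labial obstruent.
Applying these to Ulmina 'susibo':
  susibo → husibo   (s→h word-initially before a back vowel)
  husibo → husebo   (i→e after a consonant, before a labial obstruent)
So the Gabela cognate is 'husebo'.

husebo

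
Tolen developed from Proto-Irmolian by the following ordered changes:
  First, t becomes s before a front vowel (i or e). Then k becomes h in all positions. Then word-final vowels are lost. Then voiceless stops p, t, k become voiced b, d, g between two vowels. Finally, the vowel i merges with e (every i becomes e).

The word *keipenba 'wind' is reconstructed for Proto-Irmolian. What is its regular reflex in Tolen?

heebenb

Tolen: start from *keipenba.
  rule 1: no change — keipenba
  rule 2 (unconditioned shift): keipenba → heipenba
  rule 3 (apocope): heipenba → heipenb
  rule 4 (intervocalic voicing): heipenb → heibenb
  rule 5 (vowel merger): heibenb → heebenb
  ⇒ Tolen heebenb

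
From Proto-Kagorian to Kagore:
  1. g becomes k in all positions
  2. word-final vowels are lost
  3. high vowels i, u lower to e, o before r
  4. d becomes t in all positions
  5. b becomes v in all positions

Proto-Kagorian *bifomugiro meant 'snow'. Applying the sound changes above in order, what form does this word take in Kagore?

Kagore: *bifomugiro
  bifomugiro → bifomukiro   [unconditioned shift]
  bifomukiro → bifomukir   [apocope]
  bifomukir → bifomuker   [pre-rhotic lowering]
  bifomuker (rule 4 does not apply)
  bifomuker → vifomuker   [unconditioned shift]
  giving Kagore vifomuker.

vifomuker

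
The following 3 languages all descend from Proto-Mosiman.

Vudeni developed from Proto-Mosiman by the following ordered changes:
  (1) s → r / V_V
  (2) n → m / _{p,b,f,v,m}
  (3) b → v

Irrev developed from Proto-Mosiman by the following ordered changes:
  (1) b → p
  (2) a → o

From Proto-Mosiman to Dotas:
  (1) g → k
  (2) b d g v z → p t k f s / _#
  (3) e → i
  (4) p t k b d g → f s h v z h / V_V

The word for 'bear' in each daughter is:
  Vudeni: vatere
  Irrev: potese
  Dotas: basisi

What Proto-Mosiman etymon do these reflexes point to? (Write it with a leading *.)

Position 6: Vudeni has e, Irrev has e, Dotas has i. Vudeni preserves e here (none of its changes turn any other segment into e), so the proto-segment is *e.
Position 2: Vudeni has a, Irrev has o, Dotas has a. Vudeni preserves a here (none of its changes turn any other segment into a), so the proto-segment is *a.
This points to *batese. Verify forward in each daughter:
Vudeni: *batese > batere > vatere  (by rhotacism, unconditioned shift)
Irrev: *batese > patese > potese  (by unconditioned shift, vowel merger)
Dotas: *batese > batisi > basisi  (by vowel merger, intervocalic lenition)
No other proto-form is consistent with every reflex, so the reconstruction is *batese.

*batese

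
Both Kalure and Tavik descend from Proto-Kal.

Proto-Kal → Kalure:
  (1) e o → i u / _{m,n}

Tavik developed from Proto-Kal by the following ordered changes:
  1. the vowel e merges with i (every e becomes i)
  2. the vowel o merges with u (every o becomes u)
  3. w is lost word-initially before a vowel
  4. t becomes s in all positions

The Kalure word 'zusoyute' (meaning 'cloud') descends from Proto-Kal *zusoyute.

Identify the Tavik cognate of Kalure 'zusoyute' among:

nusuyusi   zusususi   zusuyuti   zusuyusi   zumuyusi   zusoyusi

zusuyusi

Tavik: start from *zusoyute.
  rule 1 (vowel merger): zusoyute → zusoyuti
  rule 2 (vowel merger): zusoyuti → zusuyuti
  rule 3: no change — zusuyuti
  rule 4 (unconditioned shift): zusuyuti → zusuyusi
  ⇒ Tavik zusuyusi
Only 'zusuyusi' matches the regular Tavik development of *zusoyute.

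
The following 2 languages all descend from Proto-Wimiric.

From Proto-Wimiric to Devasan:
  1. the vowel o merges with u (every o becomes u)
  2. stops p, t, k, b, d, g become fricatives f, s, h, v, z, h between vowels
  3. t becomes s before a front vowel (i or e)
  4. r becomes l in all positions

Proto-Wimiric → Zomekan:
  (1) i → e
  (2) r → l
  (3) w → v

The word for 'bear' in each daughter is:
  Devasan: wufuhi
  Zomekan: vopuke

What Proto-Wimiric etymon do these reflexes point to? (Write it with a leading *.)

Position 2: Devasan has u, Zomekan has o. Zomekan preserves o here (none of its changes turn any other segment into o), so the proto-segment is *o.
Position 1: Devasan has w, Zomekan has v. Devasan preserves w here (none of its changes turn any other segment into w), so the proto-segment is *w.
Position 6: Devasan has i, Zomekan has e. Devasan preserves i here (none of its changes turn any other segment into i), so the proto-segment is *i.
Continuing position by position gives *wopuki; check it forward:
Devasan: *wopuki > wupuki > wufuhi  (by vowel merger, intervocalic lenition)
Zomekan: *wopuki > wopuke > vopuke  (by vowel merger, unconditioned shift)
No other proto-form is consistent with every reflex, so the reconstruction is *wopuki.

*wopuki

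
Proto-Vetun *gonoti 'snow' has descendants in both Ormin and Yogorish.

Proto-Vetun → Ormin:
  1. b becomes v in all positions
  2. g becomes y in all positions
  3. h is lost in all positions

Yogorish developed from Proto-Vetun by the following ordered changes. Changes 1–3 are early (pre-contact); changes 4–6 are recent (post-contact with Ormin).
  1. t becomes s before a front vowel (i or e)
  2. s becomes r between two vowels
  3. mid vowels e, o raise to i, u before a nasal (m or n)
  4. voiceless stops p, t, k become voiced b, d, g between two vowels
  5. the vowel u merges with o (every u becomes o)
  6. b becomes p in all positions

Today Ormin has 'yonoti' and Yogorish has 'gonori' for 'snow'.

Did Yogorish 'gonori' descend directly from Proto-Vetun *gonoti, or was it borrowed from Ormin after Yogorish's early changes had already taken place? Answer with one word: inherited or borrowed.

inherited

If inherited, *gonoti would pass through all of Yogorish's changes:
Yogorish: start from *gonoti.
  rule 1 (palatalisation): gonoti → gonosi
  rule 2 (rhotacism): gonosi → gonori
  rule 3 (pre-nasal raising): gonori → gunori
  rule 4: no change — gunori
  rule 5 (vowel merger): gunori → gonori
  rule 6: no change — gonori
  ⇒ Yogorish gonori
If borrowed from Ormin 'yonoti' after the early changes, it would undergo only the recent ones:
  rule 4 (intervocalic voicing): yonoti → yonodi
  rule 5 (vowel merger): no change (yonodi)
  rule 6 (unconditioned shift): no change (yonodi)
  ⇒ as a loan: yonodi
Yogorish 'gonori' matches the inherited outcome exactly, so it is an inherited cognate, not a loan.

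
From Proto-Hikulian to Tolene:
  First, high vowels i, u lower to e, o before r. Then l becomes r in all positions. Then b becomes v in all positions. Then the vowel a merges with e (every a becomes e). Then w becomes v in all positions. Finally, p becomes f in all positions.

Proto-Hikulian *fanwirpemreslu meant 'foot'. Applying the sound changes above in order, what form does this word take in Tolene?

fenverfemresru

Tolene: start from *fanwirpemreslu.
  rule 1 (pre-rhotic lowering): fanwirpemreslu → fanwerpemreslu
  rule 2 (unconditioned shift): fanwerpemreslu → fanwerpemresru
  rule 3: no change — fanwerpemresru
  rule 4 (vowel merger): fanwerpemresru → fenwerpemresru
  rule 5 (unconditioned shift): fenwerpemresru → fenverpemresru
  rule 6 (unconditioned shift): fenverpemresru → fenverfemresru
  ⇒ Tolene fenverfemresru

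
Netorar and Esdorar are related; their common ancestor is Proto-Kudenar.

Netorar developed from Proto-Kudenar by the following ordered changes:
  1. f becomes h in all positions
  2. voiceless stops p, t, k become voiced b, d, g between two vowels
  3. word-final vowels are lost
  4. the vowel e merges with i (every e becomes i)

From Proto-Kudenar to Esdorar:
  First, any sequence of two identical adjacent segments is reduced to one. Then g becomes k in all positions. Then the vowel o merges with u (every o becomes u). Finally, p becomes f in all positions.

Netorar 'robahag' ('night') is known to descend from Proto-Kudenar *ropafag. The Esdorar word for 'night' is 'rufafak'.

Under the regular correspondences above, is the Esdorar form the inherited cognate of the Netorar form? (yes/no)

yes

Derive the expected Esdorar reflex of *ropafag:
Esdorar: start from *ropafag.
  rule 1: no change — ropafag
  rule 2 (unconditioned shift): ropafag → ropafak
  rule 3 (vowel merger): ropafak → rupafak
  rule 4 (unconditioned shift): rupafak → rufafak
  ⇒ Esdorar rufafak
Esdorar 'rufafak' matches the regular reflex exactly, so the pair is cognate.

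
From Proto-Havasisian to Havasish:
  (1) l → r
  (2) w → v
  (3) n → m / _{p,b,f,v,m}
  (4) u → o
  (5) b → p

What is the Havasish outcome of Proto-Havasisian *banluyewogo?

Havasish: *banluyewogo
  banluyewogo → banruyewogo   [unconditioned shift]
  banruyewogo → banruyevogo   [unconditioned shift]
  banruyevogo (rule 3 does not apply)
  banruyevogo → banroyevogo   [vowel merger]
  banroyevogo → panroyevogo   [unconditioned shift]
  giving Havasish panroyevogo.

panroyevogo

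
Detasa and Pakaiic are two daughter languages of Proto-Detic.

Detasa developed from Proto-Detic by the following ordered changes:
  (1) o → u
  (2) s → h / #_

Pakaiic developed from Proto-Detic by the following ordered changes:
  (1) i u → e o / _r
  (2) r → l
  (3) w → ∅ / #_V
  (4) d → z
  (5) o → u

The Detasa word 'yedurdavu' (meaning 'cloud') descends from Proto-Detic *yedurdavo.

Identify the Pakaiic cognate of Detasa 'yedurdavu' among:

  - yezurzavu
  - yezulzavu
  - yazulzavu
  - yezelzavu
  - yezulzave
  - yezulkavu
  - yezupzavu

Pakaiic: start from *yedurdavo.
  rule 1 (pre-rhotic lowering): yedurdavo → yedordavo
  rule 2 (unconditioned shift): yedordavo → yedoldavo
  rule 3: no change — yedoldavo
  rule 4 (unconditioned shift): yedoldavo → yezolzavo
  rule 5 (vowel merger): yezolzavo → yezulzavu
  ⇒ Pakaiic yezulzavu

yezulzavu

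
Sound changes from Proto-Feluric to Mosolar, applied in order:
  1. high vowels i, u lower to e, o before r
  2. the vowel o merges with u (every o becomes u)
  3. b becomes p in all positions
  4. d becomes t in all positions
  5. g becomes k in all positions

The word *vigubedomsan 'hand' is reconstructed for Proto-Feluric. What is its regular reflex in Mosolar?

Mosolar: start from *vigubedomsan.
  rule 1: no change — vigubedomsan
  rule 2 (vowel merger): vigubedomsan → vigubedumsan
  rule 3 (unconditioned shift): vigubedumsan → vigupedumsan
  rule 4 (unconditioned shift): vigupedumsan → vigupetumsan
  rule 5 (unconditioned shift): vigupetumsan → vikupetumsan
  ⇒ Mosolar vikupetumsan

vikupetumsan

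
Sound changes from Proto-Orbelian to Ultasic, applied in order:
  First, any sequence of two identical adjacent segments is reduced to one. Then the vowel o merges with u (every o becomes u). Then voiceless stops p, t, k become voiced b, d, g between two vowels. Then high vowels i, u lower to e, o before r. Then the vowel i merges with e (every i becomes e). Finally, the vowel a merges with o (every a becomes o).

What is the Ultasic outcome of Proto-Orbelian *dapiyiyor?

Ultasic: *dapiyiyor > dapiyiyur > dabiyiyur > dabiyiyor > dabeyeyor > dobeyeyor  (by vowel merger, intervocalic voicing, pre-rhotic lowering, vowel merger, vowel merger)

dobeyeyor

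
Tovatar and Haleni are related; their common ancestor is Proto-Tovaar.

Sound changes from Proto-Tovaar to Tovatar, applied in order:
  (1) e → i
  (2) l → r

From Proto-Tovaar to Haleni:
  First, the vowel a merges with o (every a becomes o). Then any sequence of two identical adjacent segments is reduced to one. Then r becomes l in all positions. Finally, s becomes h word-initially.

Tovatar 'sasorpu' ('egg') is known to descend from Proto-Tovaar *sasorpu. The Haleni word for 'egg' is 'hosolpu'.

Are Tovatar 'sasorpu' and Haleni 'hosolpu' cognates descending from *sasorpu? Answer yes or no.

Derive the expected Haleni reflex of *sasorpu:
Haleni: start from *sasorpu.
  rule 1 (vowel merger): sasorpu → sosorpu
  rule 2: no change — sosorpu
  rule 3 (unconditioned shift): sosorpu → sosolpu
  rule 4 (debuccalisation): sosolpu → hosolpu
  ⇒ Haleni hosolpu
Haleni 'hosolpu' matches the regular reflex exactly, so the pair is cognate.

yes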